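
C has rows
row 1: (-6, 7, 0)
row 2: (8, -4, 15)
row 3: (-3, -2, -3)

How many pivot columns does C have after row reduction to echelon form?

Row reduce to echelon form.
R2 ← R2 + (4/3)·R1: [0, 16/3, 15]
R3 ← R3 − (1/2)·R1: [0, -11/2, -3]
R3 ← R3 + (33/32)·R2: [0, 0, 399/32]
Echelon form has 3 nonzero rows, so rank(C) = 3.
Each nonzero row contributes one pivot column: 3 pivot columns.

3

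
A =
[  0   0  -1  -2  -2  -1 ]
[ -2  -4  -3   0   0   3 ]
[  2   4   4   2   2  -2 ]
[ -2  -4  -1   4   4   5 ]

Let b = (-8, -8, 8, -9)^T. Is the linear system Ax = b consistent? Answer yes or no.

no

Row reduce the augmented matrix [A | b].
Swap R1 ↔ R2
R3 ← R3 + R1: [0, 0, 1, 2, 2, 1, 0]
R4 ← R4 − R1: [0, 0, 2, 4, 4, 2, -1]
R3 ← R3 + R2: [0, 0, 0, 0, 0, 0, -8]
R4 ← R4 + (2)·R2: [0, 0, 0, 0, 0, 0, -17]
R4 ← R4 − (17/8)·R3: [0, 0, 0, 0, 0, 0, 0]
The echelon form has 3 nonzero rows; the last pivot sits in the augmented column, so rank(A) = 2 but rank([A|b]) = 3.
Since the ranks differ, the system is inconsistent.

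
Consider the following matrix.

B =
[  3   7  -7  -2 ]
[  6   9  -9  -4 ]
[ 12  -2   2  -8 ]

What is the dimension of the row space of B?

Row reduce to echelon form.
R2 ← R2 − (2)·R1: [0, -5, 5, 0]
R3 ← R3 − (4)·R1: [0, -30, 30, 0]
R3 ← R3 − (6)·R2: [0, 0, 0, 0]
Echelon form has 2 nonzero rows, so rank(B) = 2.
The row space has dimension equal to the rank: 2.

2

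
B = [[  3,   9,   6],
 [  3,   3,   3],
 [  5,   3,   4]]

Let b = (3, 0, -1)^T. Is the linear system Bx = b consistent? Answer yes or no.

yes

Row reduce the augmented matrix [B | b].
R2 ← R2 − R1: [0, -6, -3, -3]
R3 ← R3 − (5/3)·R1: [0, -12, -6, -6]
R3 ← R3 − (2)·R2: [0, 0, 0, 0]
The echelon form has 2 nonzero rows, and every pivot lies in the first 3 columns, so rank(B) = rank([B|b]) = 2.
The system is consistent.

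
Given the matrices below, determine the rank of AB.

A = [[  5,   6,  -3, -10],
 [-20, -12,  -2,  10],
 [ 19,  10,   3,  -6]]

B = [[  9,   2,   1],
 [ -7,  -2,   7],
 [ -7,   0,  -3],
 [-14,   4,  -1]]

First compute AB:
[[164, -42,  66],
 [-222,  24, -108],
 [164,  -6,  86]]
Now row reduce the product.
R2 ← R2 + (111/82)·R1: [0, -1347/41, -765/41]
R3 ← R3 − R1: [0, 36, 20]
R3 ← R3 + (492/449)·R2: [0, 0, -200/449]
3 nonzero rows, so rank(AB) = 3.

3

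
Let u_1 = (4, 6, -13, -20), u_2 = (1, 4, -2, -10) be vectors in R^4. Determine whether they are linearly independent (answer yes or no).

yes

Form the matrix with these vectors as rows and row reduce.
R2 ← R2 − (1/4)·R1: [0, 5/2, 5/4, -5]
2 nonzero rows, so the 2 vectors span a space of dimension 2.
Since 2 = 2, the vectors are linearly independent.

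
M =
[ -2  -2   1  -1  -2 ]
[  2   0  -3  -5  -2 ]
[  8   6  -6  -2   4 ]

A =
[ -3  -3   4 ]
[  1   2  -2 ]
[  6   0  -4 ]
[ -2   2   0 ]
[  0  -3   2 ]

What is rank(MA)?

First compute MA:
[[ 12,   6, -12],
 [-14, -10,  16],
 [-50, -28,  52]]
Now row reduce the product.
R2 ← R2 + (7/6)·R1: [0, -3, 2]
R3 ← R3 + (25/6)·R1: [0, -3, 2]
R3 ← R3 − R2: [0, 0, 0]
2 nonzero rows, so rank(MA) = 2.

2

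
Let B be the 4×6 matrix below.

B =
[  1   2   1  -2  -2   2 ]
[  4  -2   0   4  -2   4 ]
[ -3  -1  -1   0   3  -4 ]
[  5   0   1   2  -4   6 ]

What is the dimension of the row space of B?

Row reduce to echelon form.
R2 ← R2 − (4)·R1: [0, -10, -4, 12, 6, -4]
R3 ← R3 + (3)·R1: [0, 5, 2, -6, -3, 2]
R4 ← R4 − (5)·R1: [0, -10, -4, 12, 6, -4]
R3 ← R3 + (1/2)·R2: [0, 0, 0, 0, 0, 0]
R4 ← R4 − R2: [0, 0, 0, 0, 0, 0]
Echelon form has 2 nonzero rows, so rank(B) = 2.
The row space has dimension equal to the rank: 2.

2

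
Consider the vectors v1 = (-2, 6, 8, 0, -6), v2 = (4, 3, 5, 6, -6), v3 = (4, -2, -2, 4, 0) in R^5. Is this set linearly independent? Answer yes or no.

Form the matrix with these vectors as rows and row reduce.
R2 ← R2 + (2)·R1: [0, 15, 21, 6, -18]
R3 ← R3 + (2)·R1: [0, 10, 14, 4, -12]
R3 ← R3 − (2/3)·R2: [0, 0, 0, 0, 0]
2 nonzero rows, so the 3 vectors span a space of dimension 2.
Since 2 < 3, the vectors are linearly dependent.

no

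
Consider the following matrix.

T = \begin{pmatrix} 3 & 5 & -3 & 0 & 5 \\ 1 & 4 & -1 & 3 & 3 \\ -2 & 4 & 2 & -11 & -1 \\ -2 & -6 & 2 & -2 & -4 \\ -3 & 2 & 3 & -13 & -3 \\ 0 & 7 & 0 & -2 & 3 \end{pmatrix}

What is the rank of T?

4

Row reduce to echelon form.
R2 ← R2 − (1/3)·R1: [0, 7/3, 0, 3, 4/3]
R3 ← R3 + (2/3)·R1: [0, 22/3, 0, -11, 7/3]
R4 ← R4 + (2/3)·R1: [0, -8/3, 0, -2, -2/3]
R5 ← R5 + R1: [0, 7, 0, -13, 2]
R3 ← R3 − (22/7)·R2: [0, 0, 0, -143/7, -13/7]
R4 ← R4 + (8/7)·R2: [0, 0, 0, 10/7, 6/7]
R5 ← R5 − (3)·R2: [0, 0, 0, -22, -2]
R6 ← R6 − (3)·R2: [0, 0, 0, -11, -1]
R4 ← R4 + (10/143)·R3: [0, 0, 0, 0, 8/11]
R5 ← R5 − (14/13)·R3: [0, 0, 0, 0, 0]
R6 ← R6 − (7/13)·R3: [0, 0, 0, 0, 0]
Echelon form has 4 nonzero rows, so rank(T) = 4.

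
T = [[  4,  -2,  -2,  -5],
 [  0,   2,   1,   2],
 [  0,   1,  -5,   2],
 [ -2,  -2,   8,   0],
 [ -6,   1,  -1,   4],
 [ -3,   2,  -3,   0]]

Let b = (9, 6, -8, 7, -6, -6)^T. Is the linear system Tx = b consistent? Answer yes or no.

no

Row reduce the augmented matrix [T | b].
R4 ← R4 + (1/2)·R1: [0, -3, 7, -5/2, 23/2]
R5 ← R5 + (3/2)·R1: [0, -2, -4, -7/2, 15/2]
R6 ← R6 + (3/4)·R1: [0, 1/2, -9/2, -15/4, 3/4]
R3 ← R3 − (1/2)·R2: [0, 0, -11/2, 1, -11]
R4 ← R4 + (3/2)·R2: [0, 0, 17/2, 1/2, 41/2]
R5 ← R5 + R2: [0, 0, -3, -3/2, 27/2]
R6 ← R6 − (1/4)·R2: [0, 0, -19/4, -17/4, -3/4]
R4 ← R4 + (17/11)·R3: [0, 0, 0, 45/22, 7/2]
R5 ← R5 − (6/11)·R3: [0, 0, 0, -45/22, 39/2]
R6 ← R6 − (19/22)·R3: [0, 0, 0, -225/44, 35/4]
R5 ← R5 + R4: [0, 0, 0, 0, 23]
R6 ← R6 + (5/2)·R4: [0, 0, 0, 0, 35/2]
R6 ← R6 − (35/46)·R5: [0, 0, 0, 0, 0]
The echelon form has 5 nonzero rows; the last pivot sits in the augmented column, so rank(T) = 4 but rank([T|b]) = 5.
Since the ranks differ, the system is inconsistent.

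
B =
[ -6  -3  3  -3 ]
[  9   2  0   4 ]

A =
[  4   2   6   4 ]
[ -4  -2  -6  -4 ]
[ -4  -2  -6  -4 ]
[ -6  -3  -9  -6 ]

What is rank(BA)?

1

First compute BA:
[[ -6,  -3,  -9,  -6],
 [  4,   2,   6,   4]]
Now row reduce the product.
R2 ← R2 + (2/3)·R1: [0, 0, 0, 0]
1 nonzero row, so rank(BA) = 1.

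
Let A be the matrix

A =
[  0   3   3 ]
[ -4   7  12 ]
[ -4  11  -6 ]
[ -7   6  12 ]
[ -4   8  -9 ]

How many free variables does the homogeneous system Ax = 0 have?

0

Row reduce to echelon form.
Swap R1 ↔ R2
R3 ← R3 − R1: [0, 4, -18]
R4 ← R4 − (7/4)·R1: [0, -25/4, -9]
R5 ← R5 − R1: [0, 1, -21]
R3 ← R3 − (4/3)·R2: [0, 0, -22]
R4 ← R4 + (25/12)·R2: [0, 0, -11/4]
R5 ← R5 − (1/3)·R2: [0, 0, -22]
R4 ← R4 − (1/8)·R3: [0, 0, 0]
R5 ← R5 − R3: [0, 0, 0]
3 nonzero rows, so rank(A) = 3.
A has 3 columns; by rank–nullity, nullity = 3 − 3 = 0.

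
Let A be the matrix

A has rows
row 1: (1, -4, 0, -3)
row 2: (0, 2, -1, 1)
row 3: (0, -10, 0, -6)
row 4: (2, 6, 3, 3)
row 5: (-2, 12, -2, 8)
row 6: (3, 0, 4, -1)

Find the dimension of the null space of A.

Row reduce to echelon form.
R4 ← R4 − (2)·R1: [0, 14, 3, 9]
R5 ← R5 + (2)·R1: [0, 4, -2, 2]
R6 ← R6 − (3)·R1: [0, 12, 4, 8]
R3 ← R3 + (5)·R2: [0, 0, -5, -1]
R4 ← R4 − (7)·R2: [0, 0, 10, 2]
R5 ← R5 − (2)·R2: [0, 0, 0, 0]
R6 ← R6 − (6)·R2: [0, 0, 10, 2]
R4 ← R4 + (2)·R3: [0, 0, 0, 0]
R6 ← R6 + (2)·R3: [0, 0, 0, 0]
3 nonzero rows, so rank(A) = 3.
A has 4 columns; by rank–nullity, nullity = 4 − 3 = 1.

1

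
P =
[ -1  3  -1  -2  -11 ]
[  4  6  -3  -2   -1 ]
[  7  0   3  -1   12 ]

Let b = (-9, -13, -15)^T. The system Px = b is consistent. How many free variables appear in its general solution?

Row reduce the augmented matrix [P | b].
R2 ← R2 + (4)·R1: [0, 18, -7, -10, -45, -49]
R3 ← R3 + (7)·R1: [0, 21, -4, -15, -65, -78]
R3 ← R3 − (7/6)·R2: [0, 0, 25/6, -10/3, -25/2, -125/6]
The echelon form has 3 nonzero rows, and every pivot lies in the first 5 columns, so rank(P) = rank([P|b]) = 3.
The system is consistent.
Free variables = (unknowns) − (rank) = 5 − 3 = 2.

2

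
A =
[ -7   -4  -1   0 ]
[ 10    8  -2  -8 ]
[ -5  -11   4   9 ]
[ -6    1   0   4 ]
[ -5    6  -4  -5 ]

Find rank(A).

Row reduce to echelon form.
R2 ← R2 + (10/7)·R1: [0, 16/7, -24/7, -8]
R3 ← R3 − (5/7)·R1: [0, -57/7, 33/7, 9]
R4 ← R4 − (6/7)·R1: [0, 31/7, 6/7, 4]
R5 ← R5 − (5/7)·R1: [0, 62/7, -23/7, -5]
R3 ← R3 + (57/16)·R2: [0, 0, -15/2, -39/2]
R4 ← R4 − (31/16)·R2: [0, 0, 15/2, 39/2]
R5 ← R5 − (31/8)·R2: [0, 0, 10, 26]
R4 ← R4 + R3: [0, 0, 0, 0]
R5 ← R5 + (4/3)·R3: [0, 0, 0, 0]
Echelon form has 3 nonzero rows, so rank(A) = 3.

3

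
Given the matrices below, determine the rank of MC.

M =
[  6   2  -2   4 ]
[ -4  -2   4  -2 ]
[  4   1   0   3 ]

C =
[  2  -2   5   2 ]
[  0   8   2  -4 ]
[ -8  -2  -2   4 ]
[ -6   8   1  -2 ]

2

First compute MC:
[[  4,  40,  42, -12],
 [-28, -32, -34,  20],
 [-10,  24,  25,  -2]]
Now row reduce the product.
R2 ← R2 + (7)·R1: [0, 248, 260, -64]
R3 ← R3 + (5/2)·R1: [0, 124, 130, -32]
R3 ← R3 − (1/2)·R2: [0, 0, 0, 0]
2 nonzero rows, so rank(MC) = 2.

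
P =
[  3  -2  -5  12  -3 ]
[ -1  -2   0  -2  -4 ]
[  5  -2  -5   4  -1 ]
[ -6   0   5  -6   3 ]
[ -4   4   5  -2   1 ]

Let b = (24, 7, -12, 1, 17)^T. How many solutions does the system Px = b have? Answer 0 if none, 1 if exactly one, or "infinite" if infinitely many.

Row reduce the augmented matrix [P | b].
R2 ← R2 + (1/3)·R1: [0, -8/3, -5/3, 2, -5, 15]
R3 ← R3 − (5/3)·R1: [0, 4/3, 10/3, -16, 4, -52]
R4 ← R4 + (2)·R1: [0, -4, -5, 18, -3, 49]
R5 ← R5 + (4/3)·R1: [0, 4/3, -5/3, 14, -3, 49]
R3 ← R3 + (1/2)·R2: [0, 0, 5/2, -15, 3/2, -89/2]
R4 ← R4 − (3/2)·R2: [0, 0, -5/2, 15, 9/2, 53/2]
R5 ← R5 + (1/2)·R2: [0, 0, -5/2, 15, -11/2, 113/2]
R4 ← R4 + R3: [0, 0, 0, 0, 6, -18]
R5 ← R5 + R3: [0, 0, 0, 0, -4, 12]
R5 ← R5 + (2/3)·R4: [0, 0, 0, 0, 0, 0]
The echelon form has 4 nonzero rows, and every pivot lies in the first 5 columns, so rank(P) = rank([P|b]) = 4.
The system is consistent.
rank = 4 < 5 unknowns, so there are infinitely many solutions.

infinite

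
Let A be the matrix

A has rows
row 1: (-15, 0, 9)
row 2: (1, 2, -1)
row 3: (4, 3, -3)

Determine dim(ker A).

Row reduce to echelon form.
R2 ← R2 + (1/15)·R1: [0, 2, -2/5]
R3 ← R3 + (4/15)·R1: [0, 3, -3/5]
R3 ← R3 − (3/2)·R2: [0, 0, 0]
2 nonzero rows, so rank(A) = 2.
A has 3 columns; by rank–nullity, nullity = 3 − 2 = 1.

1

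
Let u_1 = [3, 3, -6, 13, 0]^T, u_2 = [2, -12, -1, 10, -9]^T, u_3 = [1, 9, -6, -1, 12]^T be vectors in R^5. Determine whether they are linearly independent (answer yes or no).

Form the matrix with these vectors as rows and row reduce.
R2 ← R2 − (2/3)·R1: [0, -14, 3, 4/3, -9]
R3 ← R3 − (1/3)·R1: [0, 8, -4, -16/3, 12]
R3 ← R3 + (4/7)·R2: [0, 0, -16/7, -32/7, 48/7]
3 nonzero rows, so the 3 vectors span a space of dimension 3.
Since 3 = 3, the vectors are linearly independent.

yes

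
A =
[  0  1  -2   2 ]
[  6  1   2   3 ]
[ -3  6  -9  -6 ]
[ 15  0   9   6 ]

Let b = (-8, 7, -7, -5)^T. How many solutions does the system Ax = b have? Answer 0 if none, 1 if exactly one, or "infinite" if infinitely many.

0

Row reduce the augmented matrix [A | b].
Swap R1 ↔ R2
R3 ← R3 + (1/2)·R1: [0, 13/2, -8, -9/2, -7/2]
R4 ← R4 − (5/2)·R1: [0, -5/2, 4, -3/2, -45/2]
R3 ← R3 − (13/2)·R2: [0, 0, 5, -35/2, 97/2]
R4 ← R4 + (5/2)·R2: [0, 0, -1, 7/2, -85/2]
R4 ← R4 + (1/5)·R3: [0, 0, 0, 0, -164/5]
The echelon form has 4 nonzero rows; the last pivot sits in the augmented column, so rank(A) = 3 but rank([A|b]) = 4.
Since the ranks differ, the system is inconsistent.
It has no solutions.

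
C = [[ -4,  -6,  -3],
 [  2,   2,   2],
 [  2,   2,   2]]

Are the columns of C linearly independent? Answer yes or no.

Row reduce C to echelon form.
R2 ← R2 + (1/2)·R1: [0, -1, 1/2]
R3 ← R3 + (1/2)·R1: [0, -1, 1/2]
R3 ← R3 − R2: [0, 0, 0]
2 pivots among 3 columns.
Only 2 < 3 pivot columns, so the columns are linearly dependent.

no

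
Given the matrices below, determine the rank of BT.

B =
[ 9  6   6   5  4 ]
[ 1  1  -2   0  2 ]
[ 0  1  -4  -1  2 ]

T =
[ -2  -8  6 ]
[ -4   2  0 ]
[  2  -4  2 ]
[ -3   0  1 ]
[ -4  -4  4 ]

First compute BT:
[[-61, -100,  87],
 [-18,  -6,  10],
 [-17,  10,  -1]]
Now row reduce the product.
R2 ← R2 − (18/61)·R1: [0, 1434/61, -956/61]
R3 ← R3 − (17/61)·R1: [0, 2310/61, -1540/61]
R3 ← R3 − (385/239)·R2: [0, 0, 0]
2 nonzero rows, so rank(BT) = 2.

2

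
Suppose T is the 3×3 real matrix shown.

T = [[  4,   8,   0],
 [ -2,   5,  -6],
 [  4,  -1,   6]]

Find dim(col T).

2

Row reduce to echelon form.
R2 ← R2 + (1/2)·R1: [0, 9, -6]
R3 ← R3 − R1: [0, -9, 6]
R3 ← R3 + R2: [0, 0, 0]
Echelon form has 2 nonzero rows, so rank(T) = 2.
The column space has dimension equal to the rank: 2.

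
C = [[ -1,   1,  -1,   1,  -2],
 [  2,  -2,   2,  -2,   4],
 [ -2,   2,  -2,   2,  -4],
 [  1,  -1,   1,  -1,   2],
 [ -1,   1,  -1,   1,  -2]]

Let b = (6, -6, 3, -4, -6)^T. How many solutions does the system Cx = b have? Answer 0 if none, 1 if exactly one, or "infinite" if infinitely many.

Row reduce the augmented matrix [C | b].
R2 ← R2 + (2)·R1: [0, 0, 0, 0, 0, 6]
R3 ← R3 − (2)·R1: [0, 0, 0, 0, 0, -9]
R4 ← R4 + R1: [0, 0, 0, 0, 0, 2]
R5 ← R5 − R1: [0, 0, 0, 0, 0, -12]
R3 ← R3 + (3/2)·R2: [0, 0, 0, 0, 0, 0]
R4 ← R4 − (1/3)·R2: [0, 0, 0, 0, 0, 0]
R5 ← R5 + (2)·R2: [0, 0, 0, 0, 0, 0]
The echelon form has 2 nonzero rows; the last pivot sits in the augmented column, so rank(C) = 1 but rank([C|b]) = 2.
Since the ranks differ, the system is inconsistent.
It has no solutions.

0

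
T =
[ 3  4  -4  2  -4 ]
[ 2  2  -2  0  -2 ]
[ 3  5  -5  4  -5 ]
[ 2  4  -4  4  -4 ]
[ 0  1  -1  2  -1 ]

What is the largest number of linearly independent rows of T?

2

Row reduce to echelon form.
R2 ← R2 − (2/3)·R1: [0, -2/3, 2/3, -4/3, 2/3]
R3 ← R3 − R1: [0, 1, -1, 2, -1]
R4 ← R4 − (2/3)·R1: [0, 4/3, -4/3, 8/3, -4/3]
R3 ← R3 + (3/2)·R2: [0, 0, 0, 0, 0]
R4 ← R4 + (2)·R2: [0, 0, 0, 0, 0]
R5 ← R5 + (3/2)·R2: [0, 0, 0, 0, 0]
Echelon form has 2 nonzero rows, so rank(T) = 2.
The rank gives the maximum number of linearly independent rows: 2.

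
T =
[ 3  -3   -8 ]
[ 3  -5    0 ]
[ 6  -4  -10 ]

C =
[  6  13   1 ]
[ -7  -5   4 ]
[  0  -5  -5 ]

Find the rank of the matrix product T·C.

3

First compute TC:
[[ 39,  94,  31],
 [ 53,  64, -17],
 [ 64, 148,  40]]
Now row reduce the product.
R2 ← R2 − (53/39)·R1: [0, -2486/39, -2306/39]
R3 ← R3 − (64/39)·R1: [0, -244/39, -424/39]
R3 ← R3 − (122/1243)·R2: [0, 0, -6300/1243]
3 nonzero rows, so rank(TC) = 3.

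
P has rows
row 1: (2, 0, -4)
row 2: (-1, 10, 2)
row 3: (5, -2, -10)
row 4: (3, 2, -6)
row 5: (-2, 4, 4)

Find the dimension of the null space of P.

Row reduce to echelon form.
R2 ← R2 + (1/2)·R1: [0, 10, 0]
R3 ← R3 − (5/2)·R1: [0, -2, 0]
R4 ← R4 − (3/2)·R1: [0, 2, 0]
R5 ← R5 + R1: [0, 4, 0]
R3 ← R3 + (1/5)·R2: [0, 0, 0]
R4 ← R4 − (1/5)·R2: [0, 0, 0]
R5 ← R5 − (2/5)·R2: [0, 0, 0]
2 nonzero rows, so rank(P) = 2.
P has 3 columns; by rank–nullity, nullity = 3 − 2 = 1.

1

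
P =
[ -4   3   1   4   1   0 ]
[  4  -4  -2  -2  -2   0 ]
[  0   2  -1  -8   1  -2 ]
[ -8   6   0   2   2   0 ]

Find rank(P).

Row reduce to echelon form.
R2 ← R2 + R1: [0, -1, -1, 2, -1, 0]
R4 ← R4 − (2)·R1: [0, 0, -2, -6, 0, 0]
R3 ← R3 + (2)·R2: [0, 0, -3, -4, -1, -2]
R4 ← R4 − (2/3)·R3: [0, 0, 0, -10/3, 2/3, 4/3]
Echelon form has 4 nonzero rows, so rank(P) = 4.

4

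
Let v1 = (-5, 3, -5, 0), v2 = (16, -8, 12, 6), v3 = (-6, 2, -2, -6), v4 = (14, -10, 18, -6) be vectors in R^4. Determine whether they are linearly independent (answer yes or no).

Form the matrix with these vectors as rows and row reduce.
R2 ← R2 + (16/5)·R1: [0, 8/5, -4, 6]
R3 ← R3 − (6/5)·R1: [0, -8/5, 4, -6]
R4 ← R4 + (14/5)·R1: [0, -8/5, 4, -6]
R3 ← R3 + R2: [0, 0, 0, 0]
R4 ← R4 + R2: [0, 0, 0, 0]
2 nonzero rows, so the 4 vectors span a space of dimension 2.
Since 2 < 4, the vectors are linearly dependent.

no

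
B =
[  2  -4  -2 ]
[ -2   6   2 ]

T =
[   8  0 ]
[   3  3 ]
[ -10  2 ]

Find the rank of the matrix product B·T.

2

First compute BT:
[[ 24, -16],
 [-18,  22]]
Now row reduce the product.
R2 ← R2 + (3/4)·R1: [0, 10]
2 nonzero rows, so rank(BT) = 2.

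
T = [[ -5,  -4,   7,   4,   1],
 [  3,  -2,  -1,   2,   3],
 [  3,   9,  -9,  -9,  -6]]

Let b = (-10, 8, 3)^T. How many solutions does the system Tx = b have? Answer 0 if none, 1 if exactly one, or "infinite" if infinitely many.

Row reduce the augmented matrix [T | b].
R2 ← R2 + (3/5)·R1: [0, -22/5, 16/5, 22/5, 18/5, 2]
R3 ← R3 + (3/5)·R1: [0, 33/5, -24/5, -33/5, -27/5, -3]
R3 ← R3 + (3/2)·R2: [0, 0, 0, 0, 0, 0]
The echelon form has 2 nonzero rows, and every pivot lies in the first 5 columns, so rank(T) = rank([T|b]) = 2.
The system is consistent.
rank = 2 < 5 unknowns, so there are infinitely many solutions.

infinite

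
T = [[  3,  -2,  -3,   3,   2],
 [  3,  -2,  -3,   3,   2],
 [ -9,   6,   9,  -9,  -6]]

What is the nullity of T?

Row reduce to echelon form.
R2 ← R2 − R1: [0, 0, 0, 0, 0]
R3 ← R3 + (3)·R1: [0, 0, 0, 0, 0]
1 nonzero row, so rank(T) = 1.
T has 5 columns; by rank–nullity, nullity = 5 − 1 = 4.

4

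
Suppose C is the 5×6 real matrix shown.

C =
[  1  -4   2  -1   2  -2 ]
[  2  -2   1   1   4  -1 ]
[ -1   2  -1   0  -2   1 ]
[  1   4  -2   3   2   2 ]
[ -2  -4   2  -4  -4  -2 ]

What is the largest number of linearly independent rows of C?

2

Row reduce to echelon form.
R2 ← R2 − (2)·R1: [0, 6, -3, 3, 0, 3]
R3 ← R3 + R1: [0, -2, 1, -1, 0, -1]
R4 ← R4 − R1: [0, 8, -4, 4, 0, 4]
R5 ← R5 + (2)·R1: [0, -12, 6, -6, 0, -6]
R3 ← R3 + (1/3)·R2: [0, 0, 0, 0, 0, 0]
R4 ← R4 − (4/3)·R2: [0, 0, 0, 0, 0, 0]
R5 ← R5 + (2)·R2: [0, 0, 0, 0, 0, 0]
Echelon form has 2 nonzero rows, so rank(C) = 2.
The rank gives the maximum number of linearly independent rows: 2.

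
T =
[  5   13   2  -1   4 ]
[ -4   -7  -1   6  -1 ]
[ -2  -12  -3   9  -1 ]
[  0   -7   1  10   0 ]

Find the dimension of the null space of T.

1

Row reduce to echelon form.
R2 ← R2 + (4/5)·R1: [0, 17/5, 3/5, 26/5, 11/5]
R3 ← R3 + (2/5)·R1: [0, -34/5, -11/5, 43/5, 3/5]
R3 ← R3 + (2)·R2: [0, 0, -1, 19, 5]
R4 ← R4 + (35/17)·R2: [0, 0, 38/17, 352/17, 77/17]
R4 ← R4 + (38/17)·R3: [0, 0, 0, 1074/17, 267/17]
4 nonzero rows, so rank(T) = 4.
T has 5 columns; by rank–nullity, nullity = 5 − 4 = 1.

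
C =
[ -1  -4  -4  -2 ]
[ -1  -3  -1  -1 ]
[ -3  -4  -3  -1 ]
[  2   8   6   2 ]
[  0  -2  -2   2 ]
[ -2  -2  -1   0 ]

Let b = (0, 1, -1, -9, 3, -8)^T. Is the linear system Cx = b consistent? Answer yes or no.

Row reduce the augmented matrix [C | b].
R2 ← R2 − R1: [0, 1, 3, 1, 1]
R3 ← R3 − (3)·R1: [0, 8, 9, 5, -1]
R4 ← R4 + (2)·R1: [0, 0, -2, -2, -9]
R6 ← R6 − (2)·R1: [0, 6, 7, 4, -8]
R3 ← R3 − (8)·R2: [0, 0, -15, -3, -9]
R5 ← R5 + (2)·R2: [0, 0, 4, 4, 5]
R6 ← R6 − (6)·R2: [0, 0, -11, -2, -14]
R4 ← R4 − (2/15)·R3: [0, 0, 0, -8/5, -39/5]
R5 ← R5 + (4/15)·R3: [0, 0, 0, 16/5, 13/5]
R6 ← R6 − (11/15)·R3: [0, 0, 0, 1/5, -37/5]
R5 ← R5 + (2)·R4: [0, 0, 0, 0, -13]
R6 ← R6 + (1/8)·R4: [0, 0, 0, 0, -67/8]
R6 ← R6 − (67/104)·R5: [0, 0, 0, 0, 0]
The echelon form has 5 nonzero rows; the last pivot sits in the augmented column, so rank(C) = 4 but rank([C|b]) = 5.
Since the ranks differ, the system is inconsistent.

no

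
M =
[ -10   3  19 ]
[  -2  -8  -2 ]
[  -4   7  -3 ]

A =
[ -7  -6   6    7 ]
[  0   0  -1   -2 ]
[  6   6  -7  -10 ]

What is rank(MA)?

First compute MA:
[[184, 174, -196, -266],
 [  2,   0,  10,  22],
 [ 10,   6, -10, -12]]
Now row reduce the product.
R2 ← R2 − (1/92)·R1: [0, -87/46, 279/23, 1145/46]
R3 ← R3 − (5/92)·R1: [0, -159/46, 15/23, 113/46]
R3 ← R3 − (53/29)·R2: [0, 0, -624/29, -1248/29]
3 nonzero rows, so rank(MA) = 3.

3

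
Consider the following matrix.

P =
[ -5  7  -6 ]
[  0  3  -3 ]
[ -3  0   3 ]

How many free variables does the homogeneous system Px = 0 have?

Row reduce to echelon form.
R3 ← R3 − (3/5)·R1: [0, -21/5, 33/5]
R3 ← R3 + (7/5)·R2: [0, 0, 12/5]
3 nonzero rows, so rank(P) = 3.
P has 3 columns; by rank–nullity, nullity = 3 − 3 = 0.

0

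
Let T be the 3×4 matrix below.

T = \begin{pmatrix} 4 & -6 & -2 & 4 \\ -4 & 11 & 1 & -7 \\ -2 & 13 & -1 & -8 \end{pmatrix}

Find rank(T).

2

Row reduce to echelon form.
R2 ← R2 + R1: [0, 5, -1, -3]
R3 ← R3 + (1/2)·R1: [0, 10, -2, -6]
R3 ← R3 − (2)·R2: [0, 0, 0, 0]
Echelon form has 2 nonzero rows, so rank(T) = 2.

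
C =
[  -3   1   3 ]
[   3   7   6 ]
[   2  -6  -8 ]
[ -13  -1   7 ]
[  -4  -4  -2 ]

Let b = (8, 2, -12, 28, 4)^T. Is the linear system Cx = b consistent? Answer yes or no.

Row reduce the augmented matrix [C | b].
R2 ← R2 + R1: [0, 8, 9, 10]
R3 ← R3 + (2/3)·R1: [0, -16/3, -6, -20/3]
R4 ← R4 − (13/3)·R1: [0, -16/3, -6, -20/3]
R5 ← R5 − (4/3)·R1: [0, -16/3, -6, -20/3]
R3 ← R3 + (2/3)·R2: [0, 0, 0, 0]
R4 ← R4 + (2/3)·R2: [0, 0, 0, 0]
R5 ← R5 + (2/3)·R2: [0, 0, 0, 0]
The echelon form has 2 nonzero rows, and every pivot lies in the first 3 columns, so rank(C) = rank([C|b]) = 2.
The system is consistent.

yes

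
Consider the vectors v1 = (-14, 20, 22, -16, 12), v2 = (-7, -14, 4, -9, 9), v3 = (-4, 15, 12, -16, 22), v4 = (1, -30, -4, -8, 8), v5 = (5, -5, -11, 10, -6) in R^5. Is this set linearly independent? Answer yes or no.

no

Form the matrix with these vectors as rows and row reduce.
R2 ← R2 − (1/2)·R1: [0, -24, -7, -1, 3]
R3 ← R3 − (2/7)·R1: [0, 65/7, 40/7, -80/7, 130/7]
R4 ← R4 + (1/14)·R1: [0, -200/7, -17/7, -64/7, 62/7]
R5 ← R5 + (5/14)·R1: [0, 15/7, -22/7, 30/7, -12/7]
R3 ← R3 + (65/168)·R2: [0, 0, 505/168, -1985/168, 1105/56]
R4 ← R4 − (25/21)·R2: [0, 0, 124/21, -167/21, 37/7]
R5 ← R5 + (5/56)·R2: [0, 0, -211/56, 235/56, -81/56]
R4 ← R4 − (992/505)·R3: [0, 0, 0, 1541/101, -3381/101]
R5 ← R5 + (633/505)·R3: [0, 0, 0, -1072/101, 2352/101]
R5 ← R5 + (16/23)·R4: [0, 0, 0, 0, 0]
4 nonzero rows, so the 5 vectors span a space of dimension 4.
Since 4 < 5, the vectors are linearly dependent.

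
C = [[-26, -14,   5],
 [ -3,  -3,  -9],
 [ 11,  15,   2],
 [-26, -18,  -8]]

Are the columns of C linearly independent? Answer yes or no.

yes

Row reduce C to echelon form.
R2 ← R2 − (3/26)·R1: [0, -18/13, -249/26]
R3 ← R3 + (11/26)·R1: [0, 118/13, 107/26]
R4 ← R4 − R1: [0, -4, -13]
R3 ← R3 + (59/9)·R2: [0, 0, -176/3]
R4 ← R4 − (26/9)·R2: [0, 0, 44/3]
R4 ← R4 + (1/4)·R3: [0, 0, 0]
3 pivots among 3 columns.
Every column is a pivot column, so the columns are linearly independent.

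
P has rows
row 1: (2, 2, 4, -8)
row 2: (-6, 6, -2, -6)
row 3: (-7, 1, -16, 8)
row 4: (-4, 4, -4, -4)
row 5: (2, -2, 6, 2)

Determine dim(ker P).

Row reduce to echelon form.
R2 ← R2 + (3)·R1: [0, 12, 10, -30]
R3 ← R3 + (7/2)·R1: [0, 8, -2, -20]
R4 ← R4 + (2)·R1: [0, 8, 4, -20]
R5 ← R5 − R1: [0, -4, 2, 10]
R3 ← R3 − (2/3)·R2: [0, 0, -26/3, 0]
R4 ← R4 − (2/3)·R2: [0, 0, -8/3, 0]
R5 ← R5 + (1/3)·R2: [0, 0, 16/3, 0]
R4 ← R4 − (4/13)·R3: [0, 0, 0, 0]
R5 ← R5 + (8/13)·R3: [0, 0, 0, 0]
3 nonzero rows, so rank(P) = 3.
P has 4 columns; by rank–nullity, nullity = 4 − 3 = 1.

1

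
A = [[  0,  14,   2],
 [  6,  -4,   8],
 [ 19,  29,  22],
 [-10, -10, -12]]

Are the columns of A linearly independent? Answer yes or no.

Row reduce A to echelon form.
Swap R1 ↔ R2
R3 ← R3 − (19/6)·R1: [0, 125/3, -10/3]
R4 ← R4 + (5/3)·R1: [0, -50/3, 4/3]
R3 ← R3 − (125/42)·R2: [0, 0, -65/7]
R4 ← R4 + (25/21)·R2: [0, 0, 26/7]
R4 ← R4 + (2/5)·R3: [0, 0, 0]
3 pivots among 3 columns.
Every column is a pivot column, so the columns are linearly independent.

yes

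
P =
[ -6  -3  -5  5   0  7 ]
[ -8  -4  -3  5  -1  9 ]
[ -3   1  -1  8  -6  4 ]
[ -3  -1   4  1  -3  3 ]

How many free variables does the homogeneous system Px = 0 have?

2

Row reduce to echelon form.
R2 ← R2 − (4/3)·R1: [0, 0, 11/3, -5/3, -1, -1/3]
R3 ← R3 − (1/2)·R1: [0, 5/2, 3/2, 11/2, -6, 1/2]
R4 ← R4 − (1/2)·R1: [0, 1/2, 13/2, -3/2, -3, -1/2]
Swap R2 ↔ R3
R4 ← R4 − (1/5)·R2: [0, 0, 31/5, -13/5, -9/5, -3/5]
R4 ← R4 − (93/55)·R3: [0, 0, 0, 12/55, -6/55, -2/55]
4 nonzero rows, so rank(P) = 4.
P has 6 columns; by rank–nullity, nullity = 6 − 4 = 2.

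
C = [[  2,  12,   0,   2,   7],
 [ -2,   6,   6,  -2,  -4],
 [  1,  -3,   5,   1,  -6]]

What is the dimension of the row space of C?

Row reduce to echelon form.
R2 ← R2 + R1: [0, 18, 6, 0, 3]
R3 ← R3 − (1/2)·R1: [0, -9, 5, 0, -19/2]
R3 ← R3 + (1/2)·R2: [0, 0, 8, 0, -8]
Echelon form has 3 nonzero rows, so rank(C) = 3.
The row space has dimension equal to the rank: 3.

3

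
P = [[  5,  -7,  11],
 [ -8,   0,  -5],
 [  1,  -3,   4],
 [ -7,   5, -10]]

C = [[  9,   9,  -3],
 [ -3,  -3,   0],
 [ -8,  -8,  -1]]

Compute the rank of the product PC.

2

First compute PC:
[[-22, -22, -26],
 [-32, -32,  29],
 [-14, -14,  -7],
 [  2,   2,  31]]
Now row reduce the product.
R2 ← R2 − (16/11)·R1: [0, 0, 735/11]
R3 ← R3 − (7/11)·R1: [0, 0, 105/11]
R4 ← R4 + (1/11)·R1: [0, 0, 315/11]
R3 ← R3 − (1/7)·R2: [0, 0, 0]
R4 ← R4 − (3/7)·R2: [0, 0, 0]
2 nonzero rows, so rank(PC) = 2.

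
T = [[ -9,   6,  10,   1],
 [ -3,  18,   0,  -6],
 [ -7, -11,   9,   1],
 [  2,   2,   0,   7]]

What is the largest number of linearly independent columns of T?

3

Row reduce to echelon form.
R2 ← R2 − (1/3)·R1: [0, 16, -10/3, -19/3]
R3 ← R3 − (7/9)·R1: [0, -47/3, 11/9, 2/9]
R4 ← R4 + (2/9)·R1: [0, 10/3, 20/9, 65/9]
R3 ← R3 + (47/48)·R2: [0, 0, -49/24, -287/48]
R4 ← R4 − (5/24)·R2: [0, 0, 35/12, 205/24]
R4 ← R4 + (10/7)·R3: [0, 0, 0, 0]
Echelon form has 3 nonzero rows, so rank(T) = 3.
The rank gives the maximum number of linearly independent columns: 3.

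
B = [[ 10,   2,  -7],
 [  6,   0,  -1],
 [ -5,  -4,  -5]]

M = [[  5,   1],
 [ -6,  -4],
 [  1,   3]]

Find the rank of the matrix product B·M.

2

First compute BM:
[[ 31, -19],
 [ 29,   3],
 [ -6,  -4]]
Now row reduce the product.
R2 ← R2 − (29/31)·R1: [0, 644/31]
R3 ← R3 + (6/31)·R1: [0, -238/31]
R3 ← R3 + (17/46)·R2: [0, 0]
2 nonzero rows, so rank(BM) = 2.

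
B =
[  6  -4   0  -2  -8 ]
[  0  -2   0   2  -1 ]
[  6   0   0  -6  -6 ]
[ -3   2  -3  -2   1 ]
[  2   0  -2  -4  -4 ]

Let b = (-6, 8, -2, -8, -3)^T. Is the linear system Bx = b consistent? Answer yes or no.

Row reduce the augmented matrix [B | b].
R3 ← R3 − R1: [0, 4, 0, -4, 2, 4]
R4 ← R4 + (1/2)·R1: [0, 0, -3, -3, -3, -11]
R5 ← R5 − (1/3)·R1: [0, 4/3, -2, -10/3, -4/3, -1]
R3 ← R3 + (2)·R2: [0, 0, 0, 0, 0, 20]
R5 ← R5 + (2/3)·R2: [0, 0, -2, -2, -2, 13/3]
Swap R3 ↔ R4
R5 ← R5 − (2/3)·R3: [0, 0, 0, 0, 0, 35/3]
R5 ← R5 − (7/12)·R4: [0, 0, 0, 0, 0, 0]
The echelon form has 4 nonzero rows; the last pivot sits in the augmented column, so rank(B) = 3 but rank([B|b]) = 4.
Since the ranks differ, the system is inconsistent.

no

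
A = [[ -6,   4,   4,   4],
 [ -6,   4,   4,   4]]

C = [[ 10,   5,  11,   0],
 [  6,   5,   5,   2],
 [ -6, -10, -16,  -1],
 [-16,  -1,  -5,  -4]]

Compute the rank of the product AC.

1

First compute AC:
[[-124, -54, -130, -12],
 [-124, -54, -130, -12]]
Now row reduce the product.
R2 ← R2 − R1: [0, 0, 0, 0]
1 nonzero row, so rank(AC) = 1.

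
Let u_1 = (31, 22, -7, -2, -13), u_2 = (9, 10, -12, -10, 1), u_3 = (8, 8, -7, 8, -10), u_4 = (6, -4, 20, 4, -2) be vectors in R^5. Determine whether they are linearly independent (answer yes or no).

no

Form the matrix with these vectors as rows and row reduce.
R2 ← R2 − (9/31)·R1: [0, 112/31, -309/31, -292/31, 148/31]
R3 ← R3 − (8/31)·R1: [0, 72/31, -161/31, 264/31, -206/31]
R4 ← R4 − (6/31)·R1: [0, -256/31, 662/31, 136/31, 16/31]
R3 ← R3 − (9/14)·R2: [0, 0, 17/14, 102/7, -68/7]
R4 ← R4 + (16/7)·R2: [0, 0, -10/7, -120/7, 80/7]
R4 ← R4 + (20/17)·R3: [0, 0, 0, 0, 0]
3 nonzero rows, so the 4 vectors span a space of dimension 3.
Since 3 < 4, the vectors are linearly dependent.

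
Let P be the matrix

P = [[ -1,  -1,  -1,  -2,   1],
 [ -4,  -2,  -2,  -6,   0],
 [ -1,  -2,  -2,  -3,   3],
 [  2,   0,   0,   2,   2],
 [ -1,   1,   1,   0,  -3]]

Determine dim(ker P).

Row reduce to echelon form.
R2 ← R2 − (4)·R1: [0, 2, 2, 2, -4]
R3 ← R3 − R1: [0, -1, -1, -1, 2]
R4 ← R4 + (2)·R1: [0, -2, -2, -2, 4]
R5 ← R5 − R1: [0, 2, 2, 2, -4]
R3 ← R3 + (1/2)·R2: [0, 0, 0, 0, 0]
R4 ← R4 + R2: [0, 0, 0, 0, 0]
R5 ← R5 − R2: [0, 0, 0, 0, 0]
2 nonzero rows, so rank(P) = 2.
P has 5 columns; by rank–nullity, nullity = 5 − 2 = 3.

3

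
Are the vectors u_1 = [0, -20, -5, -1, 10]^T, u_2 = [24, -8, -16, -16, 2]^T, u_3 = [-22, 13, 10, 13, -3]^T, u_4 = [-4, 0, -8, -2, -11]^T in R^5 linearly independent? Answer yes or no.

yes

Form the matrix with these vectors as rows and row reduce.
Swap R1 ↔ R2
R3 ← R3 + (11/12)·R1: [0, 17/3, -14/3, -5/3, -7/6]
R4 ← R4 + (1/6)·R1: [0, -4/3, -32/3, -14/3, -32/3]
R3 ← R3 + (17/60)·R2: [0, 0, -73/12, -39/20, 5/3]
R4 ← R4 − (1/15)·R2: [0, 0, -31/3, -23/5, -34/3]
R4 ← R4 − (124/73)·R3: [0, 0, 0, -94/73, -1034/73]
4 nonzero rows, so the 4 vectors span a space of dimension 4.
Since 4 = 4, the vectors are linearly independent.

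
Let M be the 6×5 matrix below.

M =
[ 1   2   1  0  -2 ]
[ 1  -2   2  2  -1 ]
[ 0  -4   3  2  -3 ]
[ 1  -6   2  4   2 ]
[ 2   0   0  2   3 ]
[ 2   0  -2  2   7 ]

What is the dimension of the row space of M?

Row reduce to echelon form.
R2 ← R2 − R1: [0, -4, 1, 2, 1]
R4 ← R4 − R1: [0, -8, 1, 4, 4]
R5 ← R5 − (2)·R1: [0, -4, -2, 2, 7]
R6 ← R6 − (2)·R1: [0, -4, -4, 2, 11]
R3 ← R3 − R2: [0, 0, 2, 0, -4]
R4 ← R4 − (2)·R2: [0, 0, -1, 0, 2]
R5 ← R5 − R2: [0, 0, -3, 0, 6]
R6 ← R6 − R2: [0, 0, -5, 0, 10]
R4 ← R4 + (1/2)·R3: [0, 0, 0, 0, 0]
R5 ← R5 + (3/2)·R3: [0, 0, 0, 0, 0]
R6 ← R6 + (5/2)·R3: [0, 0, 0, 0, 0]
Echelon form has 3 nonzero rows, so rank(M) = 3.
The row space has dimension equal to the rank: 3.

3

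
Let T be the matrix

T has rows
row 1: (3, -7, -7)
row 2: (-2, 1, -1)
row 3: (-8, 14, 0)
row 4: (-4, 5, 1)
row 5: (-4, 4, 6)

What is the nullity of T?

0

Row reduce to echelon form.
R2 ← R2 + (2/3)·R1: [0, -11/3, -17/3]
R3 ← R3 + (8/3)·R1: [0, -14/3, -56/3]
R4 ← R4 + (4/3)·R1: [0, -13/3, -25/3]
R5 ← R5 + (4/3)·R1: [0, -16/3, -10/3]
R3 ← R3 − (14/11)·R2: [0, 0, -126/11]
R4 ← R4 − (13/11)·R2: [0, 0, -18/11]
R5 ← R5 − (16/11)·R2: [0, 0, 54/11]
R4 ← R4 − (1/7)·R3: [0, 0, 0]
R5 ← R5 + (3/7)·R3: [0, 0, 0]
3 nonzero rows, so rank(T) = 3.
T has 3 columns; by rank–nullity, nullity = 3 − 3 = 0.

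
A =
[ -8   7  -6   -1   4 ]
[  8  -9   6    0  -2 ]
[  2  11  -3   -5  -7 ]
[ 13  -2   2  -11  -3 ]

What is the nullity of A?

1

Row reduce to echelon form.
R2 ← R2 + R1: [0, -2, 0, -1, 2]
R3 ← R3 + (1/4)·R1: [0, 51/4, -9/2, -21/4, -6]
R4 ← R4 + (13/8)·R1: [0, 75/8, -31/4, -101/8, 7/2]
R3 ← R3 + (51/8)·R2: [0, 0, -9/2, -93/8, 27/4]
R4 ← R4 + (75/16)·R2: [0, 0, -31/4, -277/16, 103/8]
R4 ← R4 − (31/18)·R3: [0, 0, 0, 65/24, 5/4]
4 nonzero rows, so rank(A) = 4.
A has 5 columns; by rank–nullity, nullity = 5 − 4 = 1.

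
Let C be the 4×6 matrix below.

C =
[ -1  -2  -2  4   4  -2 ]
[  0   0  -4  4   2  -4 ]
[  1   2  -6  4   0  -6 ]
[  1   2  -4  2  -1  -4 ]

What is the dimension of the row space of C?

Row reduce to echelon form.
R3 ← R3 + R1: [0, 0, -8, 8, 4, -8]
R4 ← R4 + R1: [0, 0, -6, 6, 3, -6]
R3 ← R3 − (2)·R2: [0, 0, 0, 0, 0, 0]
R4 ← R4 − (3/2)·R2: [0, 0, 0, 0, 0, 0]
Echelon form has 2 nonzero rows, so rank(C) = 2.
The row space has dimension equal to the rank: 2.

2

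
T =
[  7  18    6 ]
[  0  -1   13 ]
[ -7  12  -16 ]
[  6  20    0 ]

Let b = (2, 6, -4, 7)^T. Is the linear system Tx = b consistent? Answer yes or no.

Row reduce the augmented matrix [T | b].
R3 ← R3 + R1: [0, 30, -10, -2]
R4 ← R4 − (6/7)·R1: [0, 32/7, -36/7, 37/7]
R3 ← R3 + (30)·R2: [0, 0, 380, 178]
R4 ← R4 + (32/7)·R2: [0, 0, 380/7, 229/7]
R4 ← R4 − (1/7)·R3: [0, 0, 0, 51/7]
The echelon form has 4 nonzero rows; the last pivot sits in the augmented column, so rank(T) = 3 but rank([T|b]) = 4.
Since the ranks differ, the system is inconsistent.

no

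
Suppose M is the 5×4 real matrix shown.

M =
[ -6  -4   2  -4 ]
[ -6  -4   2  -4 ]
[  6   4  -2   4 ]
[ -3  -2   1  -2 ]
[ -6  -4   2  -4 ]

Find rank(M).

1

Row reduce to echelon form.
R2 ← R2 − R1: [0, 0, 0, 0]
R3 ← R3 + R1: [0, 0, 0, 0]
R4 ← R4 − (1/2)·R1: [0, 0, 0, 0]
R5 ← R5 − R1: [0, 0, 0, 0]
Echelon form has 1 nonzero row, so rank(M) = 1.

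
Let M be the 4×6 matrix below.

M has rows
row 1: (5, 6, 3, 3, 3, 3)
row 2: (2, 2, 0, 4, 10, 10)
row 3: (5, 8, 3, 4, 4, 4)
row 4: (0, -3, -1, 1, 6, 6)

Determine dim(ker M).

Row reduce to echelon form.
R2 ← R2 − (2/5)·R1: [0, -2/5, -6/5, 14/5, 44/5, 44/5]
R3 ← R3 − R1: [0, 2, 0, 1, 1, 1]
R3 ← R3 + (5)·R2: [0, 0, -6, 15, 45, 45]
R4 ← R4 − (15/2)·R2: [0, 0, 8, -20, -60, -60]
R4 ← R4 + (4/3)·R3: [0, 0, 0, 0, 0, 0]
3 nonzero rows, so rank(M) = 3.
M has 6 columns; by rank–nullity, nullity = 6 − 3 = 3.

3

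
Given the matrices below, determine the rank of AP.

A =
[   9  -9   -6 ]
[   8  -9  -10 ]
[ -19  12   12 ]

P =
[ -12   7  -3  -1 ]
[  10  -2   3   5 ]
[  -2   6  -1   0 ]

3

First compute AP:
[[-186,  45, -48, -54],
 [-166,  14, -41, -53],
 [324, -85,  81,  79]]
Now row reduce the product.
R2 ← R2 − (83/93)·R1: [0, -811/31, 57/31, -149/31]
R3 ← R3 + (54/31)·R1: [0, -205/31, -81/31, -467/31]
R3 ← R3 − (205/811)·R2: [0, 0, -2496/811, -11232/811]
3 nonzero rows, so rank(AP) = 3.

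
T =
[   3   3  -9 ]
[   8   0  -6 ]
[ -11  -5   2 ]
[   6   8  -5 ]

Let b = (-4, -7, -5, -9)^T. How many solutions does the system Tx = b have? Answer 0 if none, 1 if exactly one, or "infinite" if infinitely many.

0

Row reduce the augmented matrix [T | b].
R2 ← R2 − (8/3)·R1: [0, -8, 18, 11/3]
R3 ← R3 + (11/3)·R1: [0, 6, -31, -59/3]
R4 ← R4 − (2)·R1: [0, 2, 13, -1]
R3 ← R3 + (3/4)·R2: [0, 0, -35/2, -203/12]
R4 ← R4 + (1/4)·R2: [0, 0, 35/2, -1/12]
R4 ← R4 + R3: [0, 0, 0, -17]
The echelon form has 4 nonzero rows; the last pivot sits in the augmented column, so rank(T) = 3 but rank([T|b]) = 4.
Since the ranks differ, the system is inconsistent.
It has no solutions.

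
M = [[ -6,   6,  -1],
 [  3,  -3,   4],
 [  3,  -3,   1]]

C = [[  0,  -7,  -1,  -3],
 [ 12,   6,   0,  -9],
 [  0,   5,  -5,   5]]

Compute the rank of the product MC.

2

First compute MC:
[[ 72,  73,  11, -41],
 [-36, -19, -23,  38],
 [-36, -34,  -8,  23]]
Now row reduce the product.
R2 ← R2 + (1/2)·R1: [0, 35/2, -35/2, 35/2]
R3 ← R3 + (1/2)·R1: [0, 5/2, -5/2, 5/2]
R3 ← R3 − (1/7)·R2: [0, 0, 0, 0]
2 nonzero rows, so rank(MC) = 2.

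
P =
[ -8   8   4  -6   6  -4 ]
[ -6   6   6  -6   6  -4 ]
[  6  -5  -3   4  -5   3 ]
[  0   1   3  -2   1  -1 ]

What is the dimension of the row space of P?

3

Row reduce to echelon form.
R2 ← R2 − (3/4)·R1: [0, 0, 3, -3/2, 3/2, -1]
R3 ← R3 + (3/4)·R1: [0, 1, 0, -1/2, -1/2, 0]
Swap R2 ↔ R3
R4 ← R4 − R2: [0, 0, 3, -3/2, 3/2, -1]
R4 ← R4 − R3: [0, 0, 0, 0, 0, 0]
Echelon form has 3 nonzero rows, so rank(P) = 3.
The row space has dimension equal to the rank: 3.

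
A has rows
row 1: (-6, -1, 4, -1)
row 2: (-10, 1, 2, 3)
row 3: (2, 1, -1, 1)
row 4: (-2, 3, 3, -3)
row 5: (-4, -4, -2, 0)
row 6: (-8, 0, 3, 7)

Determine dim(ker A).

Row reduce to echelon form.
R2 ← R2 − (5/3)·R1: [0, 8/3, -14/3, 14/3]
R3 ← R3 + (1/3)·R1: [0, 2/3, 1/3, 2/3]
R4 ← R4 − (1/3)·R1: [0, 10/3, 5/3, -8/3]
R5 ← R5 − (2/3)·R1: [0, -10/3, -14/3, 2/3]
R6 ← R6 − (4/3)·R1: [0, 4/3, -7/3, 25/3]
R3 ← R3 − (1/4)·R2: [0, 0, 3/2, -1/2]
R4 ← R4 − (5/4)·R2: [0, 0, 15/2, -17/2]
R5 ← R5 + (5/4)·R2: [0, 0, -21/2, 13/2]
R6 ← R6 − (1/2)·R2: [0, 0, 0, 6]
R4 ← R4 − (5)·R3: [0, 0, 0, -6]
R5 ← R5 + (7)·R3: [0, 0, 0, 3]
R5 ← R5 + (1/2)·R4: [0, 0, 0, 0]
R6 ← R6 + R4: [0, 0, 0, 0]
4 nonzero rows, so rank(A) = 4.
A has 4 columns; by rank–nullity, nullity = 4 − 4 = 0.

0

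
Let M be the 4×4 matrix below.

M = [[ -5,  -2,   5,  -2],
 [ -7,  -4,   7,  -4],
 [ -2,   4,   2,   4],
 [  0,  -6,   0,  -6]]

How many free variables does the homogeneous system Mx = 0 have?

Row reduce to echelon form.
R2 ← R2 − (7/5)·R1: [0, -6/5, 0, -6/5]
R3 ← R3 − (2/5)·R1: [0, 24/5, 0, 24/5]
R3 ← R3 + (4)·R2: [0, 0, 0, 0]
R4 ← R4 − (5)·R2: [0, 0, 0, 0]
2 nonzero rows, so rank(M) = 2.
M has 4 columns; by rank–nullity, nullity = 4 − 2 = 2.

2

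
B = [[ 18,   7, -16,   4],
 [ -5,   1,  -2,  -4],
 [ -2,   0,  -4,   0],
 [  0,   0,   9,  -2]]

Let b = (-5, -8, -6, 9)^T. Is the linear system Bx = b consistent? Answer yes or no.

Row reduce the augmented matrix [B | b].
R2 ← R2 + (5/18)·R1: [0, 53/18, -58/9, -26/9, -169/18]
R3 ← R3 + (1/9)·R1: [0, 7/9, -52/9, 4/9, -59/9]
R3 ← R3 − (14/53)·R2: [0, 0, -216/53, 64/53, -216/53]
R4 ← R4 + (53/24)·R3: [0, 0, 0, 2/3, 0]
The echelon form has 4 nonzero rows, and every pivot lies in the first 4 columns, so rank(B) = rank([B|b]) = 4.
The system is consistent.

yes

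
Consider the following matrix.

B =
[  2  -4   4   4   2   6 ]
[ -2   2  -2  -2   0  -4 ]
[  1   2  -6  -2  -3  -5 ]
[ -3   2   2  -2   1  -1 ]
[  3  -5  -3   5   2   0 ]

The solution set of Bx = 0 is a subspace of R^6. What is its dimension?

3

Row reduce to echelon form.
R2 ← R2 + R1: [0, -2, 2, 2, 2, 2]
R3 ← R3 − (1/2)·R1: [0, 4, -8, -4, -4, -8]
R4 ← R4 + (3/2)·R1: [0, -4, 8, 4, 4, 8]
R5 ← R5 − (3/2)·R1: [0, 1, -9, -1, -1, -9]
R3 ← R3 + (2)·R2: [0, 0, -4, 0, 0, -4]
R4 ← R4 − (2)·R2: [0, 0, 4, 0, 0, 4]
R5 ← R5 + (1/2)·R2: [0, 0, -8, 0, 0, -8]
R4 ← R4 + R3: [0, 0, 0, 0, 0, 0]
R5 ← R5 − (2)·R3: [0, 0, 0, 0, 0, 0]
3 nonzero rows, so rank(B) = 3.
B has 6 columns; by rank–nullity, nullity = 6 − 3 = 3.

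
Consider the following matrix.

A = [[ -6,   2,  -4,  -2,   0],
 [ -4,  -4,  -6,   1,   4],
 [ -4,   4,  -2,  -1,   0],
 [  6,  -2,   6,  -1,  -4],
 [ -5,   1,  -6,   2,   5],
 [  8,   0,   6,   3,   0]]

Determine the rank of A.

3

Row reduce to echelon form.
R2 ← R2 − (2/3)·R1: [0, -16/3, -10/3, 7/3, 4]
R3 ← R3 − (2/3)·R1: [0, 8/3, 2/3, 1/3, 0]
R4 ← R4 + R1: [0, 0, 2, -3, -4]
R5 ← R5 − (5/6)·R1: [0, -2/3, -8/3, 11/3, 5]
R6 ← R6 + (4/3)·R1: [0, 8/3, 2/3, 1/3, 0]
R3 ← R3 + (1/2)·R2: [0, 0, -1, 3/2, 2]
R5 ← R5 − (1/8)·R2: [0, 0, -9/4, 27/8, 9/2]
R6 ← R6 + (1/2)·R2: [0, 0, -1, 3/2, 2]
R4 ← R4 + (2)·R3: [0, 0, 0, 0, 0]
R5 ← R5 − (9/4)·R3: [0, 0, 0, 0, 0]
R6 ← R6 − R3: [0, 0, 0, 0, 0]
Echelon form has 3 nonzero rows, so rank(A) = 3.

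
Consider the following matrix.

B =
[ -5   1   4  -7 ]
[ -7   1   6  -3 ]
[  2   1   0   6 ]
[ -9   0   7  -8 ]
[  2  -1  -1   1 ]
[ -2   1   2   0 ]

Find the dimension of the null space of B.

0

Row reduce to echelon form.
R2 ← R2 − (7/5)·R1: [0, -2/5, 2/5, 34/5]
R3 ← R3 + (2/5)·R1: [0, 7/5, 8/5, 16/5]
R4 ← R4 − (9/5)·R1: [0, -9/5, -1/5, 23/5]
R5 ← R5 + (2/5)·R1: [0, -3/5, 3/5, -9/5]
R6 ← R6 − (2/5)·R1: [0, 3/5, 2/5, 14/5]
R3 ← R3 + (7/2)·R2: [0, 0, 3, 27]
R4 ← R4 − (9/2)·R2: [0, 0, -2, -26]
R5 ← R5 − (3/2)·R2: [0, 0, 0, -12]
R6 ← R6 + (3/2)·R2: [0, 0, 1, 13]
R4 ← R4 + (2/3)·R3: [0, 0, 0, -8]
R6 ← R6 − (1/3)·R3: [0, 0, 0, 4]
R5 ← R5 − (3/2)·R4: [0, 0, 0, 0]
R6 ← R6 + (1/2)·R4: [0, 0, 0, 0]
4 nonzero rows, so rank(B) = 4.
B has 4 columns; by rank–nullity, nullity = 4 − 4 = 0.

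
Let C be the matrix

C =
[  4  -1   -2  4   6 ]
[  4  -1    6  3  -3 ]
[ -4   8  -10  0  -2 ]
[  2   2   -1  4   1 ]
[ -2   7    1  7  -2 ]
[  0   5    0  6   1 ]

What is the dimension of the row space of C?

5

Row reduce to echelon form.
R2 ← R2 − R1: [0, 0, 8, -1, -9]
R3 ← R3 + R1: [0, 7, -12, 4, 4]
R4 ← R4 − (1/2)·R1: [0, 5/2, 0, 2, -2]
R5 ← R5 + (1/2)·R1: [0, 13/2, 0, 9, 1]
Swap R2 ↔ R3
R4 ← R4 − (5/14)·R2: [0, 0, 30/7, 4/7, -24/7]
R5 ← R5 − (13/14)·R2: [0, 0, 78/7, 37/7, -19/7]
R6 ← R6 − (5/7)·R2: [0, 0, 60/7, 22/7, -13/7]
R4 ← R4 − (15/28)·R3: [0, 0, 0, 31/28, 39/28]
R5 ← R5 − (39/28)·R3: [0, 0, 0, 187/28, 275/28]
R6 ← R6 − (15/14)·R3: [0, 0, 0, 59/14, 109/14]
R5 ← R5 − (187/31)·R4: [0, 0, 0, 0, 44/31]
R6 ← R6 − (118/31)·R4: [0, 0, 0, 0, 77/31]
R6 ← R6 − (7/4)·R5: [0, 0, 0, 0, 0]
Echelon form has 5 nonzero rows, so rank(C) = 5.
The row space has dimension equal to the rank: 5.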